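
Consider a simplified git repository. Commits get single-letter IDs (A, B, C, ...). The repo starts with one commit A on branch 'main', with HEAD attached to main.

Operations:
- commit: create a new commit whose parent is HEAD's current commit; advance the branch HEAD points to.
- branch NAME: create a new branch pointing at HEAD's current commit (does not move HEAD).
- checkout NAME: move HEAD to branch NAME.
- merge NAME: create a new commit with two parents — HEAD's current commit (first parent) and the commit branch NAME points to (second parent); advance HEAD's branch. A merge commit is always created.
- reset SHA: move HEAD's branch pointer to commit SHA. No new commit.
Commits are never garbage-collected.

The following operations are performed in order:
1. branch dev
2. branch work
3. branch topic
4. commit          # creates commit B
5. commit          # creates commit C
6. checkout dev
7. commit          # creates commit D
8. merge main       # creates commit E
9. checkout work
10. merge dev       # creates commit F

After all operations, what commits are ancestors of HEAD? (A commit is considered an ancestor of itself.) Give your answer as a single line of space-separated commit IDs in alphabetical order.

After op 1 (branch): HEAD=main@A [dev=A main=A]
After op 2 (branch): HEAD=main@A [dev=A main=A work=A]
After op 3 (branch): HEAD=main@A [dev=A main=A topic=A work=A]
After op 4 (commit): HEAD=main@B [dev=A main=B topic=A work=A]
After op 5 (commit): HEAD=main@C [dev=A main=C topic=A work=A]
After op 6 (checkout): HEAD=dev@A [dev=A main=C topic=A work=A]
After op 7 (commit): HEAD=dev@D [dev=D main=C topic=A work=A]
After op 8 (merge): HEAD=dev@E [dev=E main=C topic=A work=A]
After op 9 (checkout): HEAD=work@A [dev=E main=C topic=A work=A]
After op 10 (merge): HEAD=work@F [dev=E main=C topic=A work=F]

Answer: A B C D E F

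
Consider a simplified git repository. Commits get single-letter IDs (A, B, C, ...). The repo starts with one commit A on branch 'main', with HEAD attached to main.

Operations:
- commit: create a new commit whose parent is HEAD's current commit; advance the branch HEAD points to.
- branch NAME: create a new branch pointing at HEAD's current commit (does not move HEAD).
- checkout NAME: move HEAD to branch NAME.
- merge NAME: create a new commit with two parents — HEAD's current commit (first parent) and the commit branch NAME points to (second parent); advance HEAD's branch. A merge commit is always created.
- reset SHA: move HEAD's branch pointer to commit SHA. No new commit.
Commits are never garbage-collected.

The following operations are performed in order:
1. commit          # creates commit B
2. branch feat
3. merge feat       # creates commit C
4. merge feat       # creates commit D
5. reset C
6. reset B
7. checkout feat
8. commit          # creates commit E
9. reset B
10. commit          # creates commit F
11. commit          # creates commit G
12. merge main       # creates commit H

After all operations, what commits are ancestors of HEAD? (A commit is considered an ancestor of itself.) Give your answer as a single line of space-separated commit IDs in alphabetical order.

After op 1 (commit): HEAD=main@B [main=B]
After op 2 (branch): HEAD=main@B [feat=B main=B]
After op 3 (merge): HEAD=main@C [feat=B main=C]
After op 4 (merge): HEAD=main@D [feat=B main=D]
After op 5 (reset): HEAD=main@C [feat=B main=C]
After op 6 (reset): HEAD=main@B [feat=B main=B]
After op 7 (checkout): HEAD=feat@B [feat=B main=B]
After op 8 (commit): HEAD=feat@E [feat=E main=B]
After op 9 (reset): HEAD=feat@B [feat=B main=B]
After op 10 (commit): HEAD=feat@F [feat=F main=B]
After op 11 (commit): HEAD=feat@G [feat=G main=B]
After op 12 (merge): HEAD=feat@H [feat=H main=B]

Answer: A B F G H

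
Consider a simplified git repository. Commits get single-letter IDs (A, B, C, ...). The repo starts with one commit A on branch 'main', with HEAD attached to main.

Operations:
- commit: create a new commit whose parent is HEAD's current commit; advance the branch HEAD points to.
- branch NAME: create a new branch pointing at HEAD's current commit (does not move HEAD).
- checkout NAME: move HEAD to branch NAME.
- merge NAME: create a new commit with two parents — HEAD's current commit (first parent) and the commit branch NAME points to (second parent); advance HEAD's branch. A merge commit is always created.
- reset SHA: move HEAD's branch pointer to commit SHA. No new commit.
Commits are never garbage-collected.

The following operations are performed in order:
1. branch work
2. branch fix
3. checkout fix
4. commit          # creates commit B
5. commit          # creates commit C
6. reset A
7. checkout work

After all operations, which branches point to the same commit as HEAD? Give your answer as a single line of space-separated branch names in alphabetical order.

After op 1 (branch): HEAD=main@A [main=A work=A]
After op 2 (branch): HEAD=main@A [fix=A main=A work=A]
After op 3 (checkout): HEAD=fix@A [fix=A main=A work=A]
After op 4 (commit): HEAD=fix@B [fix=B main=A work=A]
After op 5 (commit): HEAD=fix@C [fix=C main=A work=A]
After op 6 (reset): HEAD=fix@A [fix=A main=A work=A]
After op 7 (checkout): HEAD=work@A [fix=A main=A work=A]

Answer: fix main work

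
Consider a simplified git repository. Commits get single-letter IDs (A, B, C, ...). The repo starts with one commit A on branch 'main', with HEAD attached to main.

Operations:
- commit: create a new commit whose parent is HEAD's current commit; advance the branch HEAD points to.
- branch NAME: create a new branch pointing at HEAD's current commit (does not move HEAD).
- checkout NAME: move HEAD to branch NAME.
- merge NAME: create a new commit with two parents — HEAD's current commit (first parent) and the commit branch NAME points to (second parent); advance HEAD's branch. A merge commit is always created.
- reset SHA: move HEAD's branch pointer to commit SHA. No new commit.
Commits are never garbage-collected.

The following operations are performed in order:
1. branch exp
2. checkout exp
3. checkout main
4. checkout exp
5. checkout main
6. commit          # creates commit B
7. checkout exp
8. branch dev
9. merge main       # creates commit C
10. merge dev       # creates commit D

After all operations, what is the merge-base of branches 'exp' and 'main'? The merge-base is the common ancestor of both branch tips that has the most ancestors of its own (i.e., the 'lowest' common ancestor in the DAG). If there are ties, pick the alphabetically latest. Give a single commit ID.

After op 1 (branch): HEAD=main@A [exp=A main=A]
After op 2 (checkout): HEAD=exp@A [exp=A main=A]
After op 3 (checkout): HEAD=main@A [exp=A main=A]
After op 4 (checkout): HEAD=exp@A [exp=A main=A]
After op 5 (checkout): HEAD=main@A [exp=A main=A]
After op 6 (commit): HEAD=main@B [exp=A main=B]
After op 7 (checkout): HEAD=exp@A [exp=A main=B]
After op 8 (branch): HEAD=exp@A [dev=A exp=A main=B]
After op 9 (merge): HEAD=exp@C [dev=A exp=C main=B]
After op 10 (merge): HEAD=exp@D [dev=A exp=D main=B]
ancestors(exp=D): ['A', 'B', 'C', 'D']
ancestors(main=B): ['A', 'B']
common: ['A', 'B']

Answer: B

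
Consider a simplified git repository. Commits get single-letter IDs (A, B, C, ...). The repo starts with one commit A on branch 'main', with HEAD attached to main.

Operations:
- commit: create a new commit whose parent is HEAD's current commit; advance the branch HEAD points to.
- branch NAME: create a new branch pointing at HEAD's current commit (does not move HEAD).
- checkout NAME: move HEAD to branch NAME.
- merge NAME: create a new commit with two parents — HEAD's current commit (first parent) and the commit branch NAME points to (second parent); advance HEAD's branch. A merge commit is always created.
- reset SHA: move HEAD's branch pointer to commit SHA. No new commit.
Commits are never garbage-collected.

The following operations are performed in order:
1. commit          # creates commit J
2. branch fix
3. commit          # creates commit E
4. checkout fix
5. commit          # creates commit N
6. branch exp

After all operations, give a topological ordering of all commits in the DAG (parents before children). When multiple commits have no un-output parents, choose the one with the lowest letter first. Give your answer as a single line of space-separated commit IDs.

Answer: A J E N

Derivation:
After op 1 (commit): HEAD=main@J [main=J]
After op 2 (branch): HEAD=main@J [fix=J main=J]
After op 3 (commit): HEAD=main@E [fix=J main=E]
After op 4 (checkout): HEAD=fix@J [fix=J main=E]
After op 5 (commit): HEAD=fix@N [fix=N main=E]
After op 6 (branch): HEAD=fix@N [exp=N fix=N main=E]
commit A: parents=[]
commit E: parents=['J']
commit J: parents=['A']
commit N: parents=['J']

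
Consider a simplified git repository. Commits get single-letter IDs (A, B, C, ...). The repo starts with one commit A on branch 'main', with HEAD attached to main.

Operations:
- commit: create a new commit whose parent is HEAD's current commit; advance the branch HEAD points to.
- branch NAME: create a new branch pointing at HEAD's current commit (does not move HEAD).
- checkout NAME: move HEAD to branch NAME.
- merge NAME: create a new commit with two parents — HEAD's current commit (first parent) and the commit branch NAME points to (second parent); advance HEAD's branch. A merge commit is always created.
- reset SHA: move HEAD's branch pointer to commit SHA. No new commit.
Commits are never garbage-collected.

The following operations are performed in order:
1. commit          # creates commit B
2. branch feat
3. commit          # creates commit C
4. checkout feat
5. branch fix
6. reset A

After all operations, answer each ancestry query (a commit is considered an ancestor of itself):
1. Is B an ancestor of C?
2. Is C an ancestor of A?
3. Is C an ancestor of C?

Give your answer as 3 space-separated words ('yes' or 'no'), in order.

Answer: yes no yes

Derivation:
After op 1 (commit): HEAD=main@B [main=B]
After op 2 (branch): HEAD=main@B [feat=B main=B]
After op 3 (commit): HEAD=main@C [feat=B main=C]
After op 4 (checkout): HEAD=feat@B [feat=B main=C]
After op 5 (branch): HEAD=feat@B [feat=B fix=B main=C]
After op 6 (reset): HEAD=feat@A [feat=A fix=B main=C]
ancestors(C) = {A,B,C}; B in? yes
ancestors(A) = {A}; C in? no
ancestors(C) = {A,B,C}; C in? yes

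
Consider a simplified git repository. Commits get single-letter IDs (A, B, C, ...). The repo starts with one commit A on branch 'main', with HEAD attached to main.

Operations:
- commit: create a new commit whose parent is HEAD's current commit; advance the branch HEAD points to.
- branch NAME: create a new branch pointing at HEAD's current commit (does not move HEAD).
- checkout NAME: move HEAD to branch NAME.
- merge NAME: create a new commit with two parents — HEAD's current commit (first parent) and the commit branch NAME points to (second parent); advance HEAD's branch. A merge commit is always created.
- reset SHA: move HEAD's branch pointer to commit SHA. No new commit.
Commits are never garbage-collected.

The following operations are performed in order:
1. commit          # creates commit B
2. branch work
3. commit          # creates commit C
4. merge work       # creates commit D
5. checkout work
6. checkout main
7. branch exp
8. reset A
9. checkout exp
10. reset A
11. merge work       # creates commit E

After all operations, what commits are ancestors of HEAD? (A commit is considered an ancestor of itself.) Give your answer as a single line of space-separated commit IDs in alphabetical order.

After op 1 (commit): HEAD=main@B [main=B]
After op 2 (branch): HEAD=main@B [main=B work=B]
After op 3 (commit): HEAD=main@C [main=C work=B]
After op 4 (merge): HEAD=main@D [main=D work=B]
After op 5 (checkout): HEAD=work@B [main=D work=B]
After op 6 (checkout): HEAD=main@D [main=D work=B]
After op 7 (branch): HEAD=main@D [exp=D main=D work=B]
After op 8 (reset): HEAD=main@A [exp=D main=A work=B]
After op 9 (checkout): HEAD=exp@D [exp=D main=A work=B]
After op 10 (reset): HEAD=exp@A [exp=A main=A work=B]
After op 11 (merge): HEAD=exp@E [exp=E main=A work=B]

Answer: A B E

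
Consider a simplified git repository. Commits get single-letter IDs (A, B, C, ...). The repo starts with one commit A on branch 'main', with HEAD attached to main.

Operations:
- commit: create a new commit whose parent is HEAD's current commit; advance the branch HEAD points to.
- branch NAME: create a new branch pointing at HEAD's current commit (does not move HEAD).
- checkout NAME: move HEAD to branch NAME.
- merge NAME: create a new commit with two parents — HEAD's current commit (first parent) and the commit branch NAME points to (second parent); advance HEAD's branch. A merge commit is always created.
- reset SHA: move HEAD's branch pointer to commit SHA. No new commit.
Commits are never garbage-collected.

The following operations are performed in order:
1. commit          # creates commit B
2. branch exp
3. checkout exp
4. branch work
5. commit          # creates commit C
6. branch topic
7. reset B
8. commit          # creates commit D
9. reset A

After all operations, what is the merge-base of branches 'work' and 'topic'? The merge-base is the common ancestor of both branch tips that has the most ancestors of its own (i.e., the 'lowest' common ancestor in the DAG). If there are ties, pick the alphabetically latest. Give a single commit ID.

After op 1 (commit): HEAD=main@B [main=B]
After op 2 (branch): HEAD=main@B [exp=B main=B]
After op 3 (checkout): HEAD=exp@B [exp=B main=B]
After op 4 (branch): HEAD=exp@B [exp=B main=B work=B]
After op 5 (commit): HEAD=exp@C [exp=C main=B work=B]
After op 6 (branch): HEAD=exp@C [exp=C main=B topic=C work=B]
After op 7 (reset): HEAD=exp@B [exp=B main=B topic=C work=B]
After op 8 (commit): HEAD=exp@D [exp=D main=B topic=C work=B]
After op 9 (reset): HEAD=exp@A [exp=A main=B topic=C work=B]
ancestors(work=B): ['A', 'B']
ancestors(topic=C): ['A', 'B', 'C']
common: ['A', 'B']

Answer: B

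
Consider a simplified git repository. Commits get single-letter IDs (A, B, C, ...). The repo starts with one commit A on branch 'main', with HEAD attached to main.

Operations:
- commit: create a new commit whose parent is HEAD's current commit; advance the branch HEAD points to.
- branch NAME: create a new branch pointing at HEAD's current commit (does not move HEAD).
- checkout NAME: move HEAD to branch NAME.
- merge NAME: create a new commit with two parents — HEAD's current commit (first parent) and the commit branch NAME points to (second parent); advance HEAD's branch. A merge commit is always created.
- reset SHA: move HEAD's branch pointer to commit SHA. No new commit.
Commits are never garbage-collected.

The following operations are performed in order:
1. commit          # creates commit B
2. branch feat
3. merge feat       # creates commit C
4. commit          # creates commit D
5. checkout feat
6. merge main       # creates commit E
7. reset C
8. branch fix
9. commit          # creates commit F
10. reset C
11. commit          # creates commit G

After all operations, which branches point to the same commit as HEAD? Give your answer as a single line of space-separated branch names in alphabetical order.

Answer: feat

Derivation:
After op 1 (commit): HEAD=main@B [main=B]
After op 2 (branch): HEAD=main@B [feat=B main=B]
After op 3 (merge): HEAD=main@C [feat=B main=C]
After op 4 (commit): HEAD=main@D [feat=B main=D]
After op 5 (checkout): HEAD=feat@B [feat=B main=D]
After op 6 (merge): HEAD=feat@E [feat=E main=D]
After op 7 (reset): HEAD=feat@C [feat=C main=D]
After op 8 (branch): HEAD=feat@C [feat=C fix=C main=D]
After op 9 (commit): HEAD=feat@F [feat=F fix=C main=D]
After op 10 (reset): HEAD=feat@C [feat=C fix=C main=D]
After op 11 (commit): HEAD=feat@G [feat=G fix=C main=D]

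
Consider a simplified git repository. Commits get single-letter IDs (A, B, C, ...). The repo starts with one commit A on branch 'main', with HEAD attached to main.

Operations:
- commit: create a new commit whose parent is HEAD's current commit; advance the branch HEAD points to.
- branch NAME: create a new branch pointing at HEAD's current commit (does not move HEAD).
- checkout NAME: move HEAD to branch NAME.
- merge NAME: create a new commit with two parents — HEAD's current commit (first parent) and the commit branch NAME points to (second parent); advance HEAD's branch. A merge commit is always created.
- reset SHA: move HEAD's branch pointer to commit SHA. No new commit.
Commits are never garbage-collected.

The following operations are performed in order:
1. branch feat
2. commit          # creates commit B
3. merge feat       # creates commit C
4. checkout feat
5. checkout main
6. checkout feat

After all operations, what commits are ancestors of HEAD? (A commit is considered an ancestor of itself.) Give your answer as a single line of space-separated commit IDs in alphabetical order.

Answer: A

Derivation:
After op 1 (branch): HEAD=main@A [feat=A main=A]
After op 2 (commit): HEAD=main@B [feat=A main=B]
After op 3 (merge): HEAD=main@C [feat=A main=C]
After op 4 (checkout): HEAD=feat@A [feat=A main=C]
After op 5 (checkout): HEAD=main@C [feat=A main=C]
After op 6 (checkout): HEAD=feat@A [feat=A main=C]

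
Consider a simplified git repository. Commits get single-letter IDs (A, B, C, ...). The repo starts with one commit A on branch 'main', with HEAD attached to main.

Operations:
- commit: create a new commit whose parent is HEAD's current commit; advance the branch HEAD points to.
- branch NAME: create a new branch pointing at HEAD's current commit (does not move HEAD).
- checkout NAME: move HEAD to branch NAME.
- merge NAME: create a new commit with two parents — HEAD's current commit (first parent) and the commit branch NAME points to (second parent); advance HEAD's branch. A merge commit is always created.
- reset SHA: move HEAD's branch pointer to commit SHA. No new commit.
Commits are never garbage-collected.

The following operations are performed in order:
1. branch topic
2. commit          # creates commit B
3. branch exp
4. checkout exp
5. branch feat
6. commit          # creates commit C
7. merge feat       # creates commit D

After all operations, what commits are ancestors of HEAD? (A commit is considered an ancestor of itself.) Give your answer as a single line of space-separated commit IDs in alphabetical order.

After op 1 (branch): HEAD=main@A [main=A topic=A]
After op 2 (commit): HEAD=main@B [main=B topic=A]
After op 3 (branch): HEAD=main@B [exp=B main=B topic=A]
After op 4 (checkout): HEAD=exp@B [exp=B main=B topic=A]
After op 5 (branch): HEAD=exp@B [exp=B feat=B main=B topic=A]
After op 6 (commit): HEAD=exp@C [exp=C feat=B main=B topic=A]
After op 7 (merge): HEAD=exp@D [exp=D feat=B main=B topic=A]

Answer: A B C D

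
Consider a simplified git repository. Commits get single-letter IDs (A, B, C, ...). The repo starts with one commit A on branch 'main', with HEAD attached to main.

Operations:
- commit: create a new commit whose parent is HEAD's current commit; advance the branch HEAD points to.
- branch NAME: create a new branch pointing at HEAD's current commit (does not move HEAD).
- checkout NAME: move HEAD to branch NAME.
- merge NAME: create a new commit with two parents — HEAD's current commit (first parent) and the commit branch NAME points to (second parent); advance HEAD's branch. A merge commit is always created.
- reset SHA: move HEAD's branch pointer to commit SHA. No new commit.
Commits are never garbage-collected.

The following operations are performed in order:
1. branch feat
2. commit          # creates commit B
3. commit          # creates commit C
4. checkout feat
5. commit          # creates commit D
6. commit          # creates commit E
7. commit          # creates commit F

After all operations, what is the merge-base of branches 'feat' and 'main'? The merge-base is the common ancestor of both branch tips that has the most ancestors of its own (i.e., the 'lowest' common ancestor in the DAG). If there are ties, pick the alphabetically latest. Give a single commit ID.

Answer: A

Derivation:
After op 1 (branch): HEAD=main@A [feat=A main=A]
After op 2 (commit): HEAD=main@B [feat=A main=B]
After op 3 (commit): HEAD=main@C [feat=A main=C]
After op 4 (checkout): HEAD=feat@A [feat=A main=C]
After op 5 (commit): HEAD=feat@D [feat=D main=C]
After op 6 (commit): HEAD=feat@E [feat=E main=C]
After op 7 (commit): HEAD=feat@F [feat=F main=C]
ancestors(feat=F): ['A', 'D', 'E', 'F']
ancestors(main=C): ['A', 'B', 'C']
common: ['A']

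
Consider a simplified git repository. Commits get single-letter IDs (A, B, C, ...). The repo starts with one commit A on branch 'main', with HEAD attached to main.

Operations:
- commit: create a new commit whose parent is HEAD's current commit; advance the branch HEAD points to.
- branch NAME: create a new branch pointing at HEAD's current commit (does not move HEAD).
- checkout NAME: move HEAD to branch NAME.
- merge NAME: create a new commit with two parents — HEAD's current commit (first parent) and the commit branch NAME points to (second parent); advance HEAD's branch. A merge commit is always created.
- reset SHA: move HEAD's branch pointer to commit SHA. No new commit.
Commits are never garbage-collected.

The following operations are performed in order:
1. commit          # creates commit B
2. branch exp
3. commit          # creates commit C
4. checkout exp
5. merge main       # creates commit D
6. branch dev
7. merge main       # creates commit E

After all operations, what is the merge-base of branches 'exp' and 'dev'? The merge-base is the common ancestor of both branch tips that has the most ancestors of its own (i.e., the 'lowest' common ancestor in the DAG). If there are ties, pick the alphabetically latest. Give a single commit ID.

Answer: D

Derivation:
After op 1 (commit): HEAD=main@B [main=B]
After op 2 (branch): HEAD=main@B [exp=B main=B]
After op 3 (commit): HEAD=main@C [exp=B main=C]
After op 4 (checkout): HEAD=exp@B [exp=B main=C]
After op 5 (merge): HEAD=exp@D [exp=D main=C]
After op 6 (branch): HEAD=exp@D [dev=D exp=D main=C]
After op 7 (merge): HEAD=exp@E [dev=D exp=E main=C]
ancestors(exp=E): ['A', 'B', 'C', 'D', 'E']
ancestors(dev=D): ['A', 'B', 'C', 'D']
common: ['A', 'B', 'C', 'D']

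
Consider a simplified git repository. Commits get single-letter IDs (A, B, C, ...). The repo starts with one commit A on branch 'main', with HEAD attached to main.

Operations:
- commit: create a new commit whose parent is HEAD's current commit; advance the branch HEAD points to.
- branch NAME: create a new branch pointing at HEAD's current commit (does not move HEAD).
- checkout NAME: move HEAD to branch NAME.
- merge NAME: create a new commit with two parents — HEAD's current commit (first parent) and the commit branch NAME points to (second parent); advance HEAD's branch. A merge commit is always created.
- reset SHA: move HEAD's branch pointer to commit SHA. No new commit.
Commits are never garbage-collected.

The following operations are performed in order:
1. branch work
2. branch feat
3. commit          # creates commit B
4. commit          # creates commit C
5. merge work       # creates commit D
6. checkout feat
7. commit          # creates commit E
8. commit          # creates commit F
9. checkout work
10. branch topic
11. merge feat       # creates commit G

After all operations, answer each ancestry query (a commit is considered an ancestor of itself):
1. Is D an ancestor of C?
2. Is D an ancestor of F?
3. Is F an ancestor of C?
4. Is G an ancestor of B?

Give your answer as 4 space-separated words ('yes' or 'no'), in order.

After op 1 (branch): HEAD=main@A [main=A work=A]
After op 2 (branch): HEAD=main@A [feat=A main=A work=A]
After op 3 (commit): HEAD=main@B [feat=A main=B work=A]
After op 4 (commit): HEAD=main@C [feat=A main=C work=A]
After op 5 (merge): HEAD=main@D [feat=A main=D work=A]
After op 6 (checkout): HEAD=feat@A [feat=A main=D work=A]
After op 7 (commit): HEAD=feat@E [feat=E main=D work=A]
After op 8 (commit): HEAD=feat@F [feat=F main=D work=A]
After op 9 (checkout): HEAD=work@A [feat=F main=D work=A]
After op 10 (branch): HEAD=work@A [feat=F main=D topic=A work=A]
After op 11 (merge): HEAD=work@G [feat=F main=D topic=A work=G]
ancestors(C) = {A,B,C}; D in? no
ancestors(F) = {A,E,F}; D in? no
ancestors(C) = {A,B,C}; F in? no
ancestors(B) = {A,B}; G in? no

Answer: no no no no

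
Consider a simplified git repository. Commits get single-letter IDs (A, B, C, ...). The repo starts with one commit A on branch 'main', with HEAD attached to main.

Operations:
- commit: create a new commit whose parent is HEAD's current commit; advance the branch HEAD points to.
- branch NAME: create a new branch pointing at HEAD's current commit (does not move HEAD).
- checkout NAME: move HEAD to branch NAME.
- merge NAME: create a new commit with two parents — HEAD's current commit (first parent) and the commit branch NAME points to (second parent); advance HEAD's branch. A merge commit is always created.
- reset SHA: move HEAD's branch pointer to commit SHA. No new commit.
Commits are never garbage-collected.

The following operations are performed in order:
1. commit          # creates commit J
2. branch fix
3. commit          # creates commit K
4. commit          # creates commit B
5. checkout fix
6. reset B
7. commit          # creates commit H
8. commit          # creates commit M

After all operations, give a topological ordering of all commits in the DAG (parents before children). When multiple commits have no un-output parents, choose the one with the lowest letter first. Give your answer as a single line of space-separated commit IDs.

Answer: A J K B H M

Derivation:
After op 1 (commit): HEAD=main@J [main=J]
After op 2 (branch): HEAD=main@J [fix=J main=J]
After op 3 (commit): HEAD=main@K [fix=J main=K]
After op 4 (commit): HEAD=main@B [fix=J main=B]
After op 5 (checkout): HEAD=fix@J [fix=J main=B]
After op 6 (reset): HEAD=fix@B [fix=B main=B]
After op 7 (commit): HEAD=fix@H [fix=H main=B]
After op 8 (commit): HEAD=fix@M [fix=M main=B]
commit A: parents=[]
commit B: parents=['K']
commit H: parents=['B']
commit J: parents=['A']
commit K: parents=['J']
commit M: parents=['H']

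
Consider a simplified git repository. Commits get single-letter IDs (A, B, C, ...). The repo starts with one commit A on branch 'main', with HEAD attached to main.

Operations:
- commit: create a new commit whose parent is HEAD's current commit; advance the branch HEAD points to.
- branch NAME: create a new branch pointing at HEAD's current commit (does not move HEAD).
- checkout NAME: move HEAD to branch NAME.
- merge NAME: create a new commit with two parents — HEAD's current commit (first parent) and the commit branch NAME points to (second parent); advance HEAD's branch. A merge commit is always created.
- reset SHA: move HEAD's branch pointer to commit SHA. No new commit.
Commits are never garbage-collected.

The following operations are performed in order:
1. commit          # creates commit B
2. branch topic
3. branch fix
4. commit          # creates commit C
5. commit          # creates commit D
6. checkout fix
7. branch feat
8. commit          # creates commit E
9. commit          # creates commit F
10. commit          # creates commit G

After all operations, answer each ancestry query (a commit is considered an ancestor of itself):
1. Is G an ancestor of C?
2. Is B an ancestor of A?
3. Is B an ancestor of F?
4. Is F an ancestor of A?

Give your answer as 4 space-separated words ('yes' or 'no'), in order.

Answer: no no yes no

Derivation:
After op 1 (commit): HEAD=main@B [main=B]
After op 2 (branch): HEAD=main@B [main=B topic=B]
After op 3 (branch): HEAD=main@B [fix=B main=B topic=B]
After op 4 (commit): HEAD=main@C [fix=B main=C topic=B]
After op 5 (commit): HEAD=main@D [fix=B main=D topic=B]
After op 6 (checkout): HEAD=fix@B [fix=B main=D topic=B]
After op 7 (branch): HEAD=fix@B [feat=B fix=B main=D topic=B]
After op 8 (commit): HEAD=fix@E [feat=B fix=E main=D topic=B]
After op 9 (commit): HEAD=fix@F [feat=B fix=F main=D topic=B]
After op 10 (commit): HEAD=fix@G [feat=B fix=G main=D topic=B]
ancestors(C) = {A,B,C}; G in? no
ancestors(A) = {A}; B in? no
ancestors(F) = {A,B,E,F}; B in? yes
ancestors(A) = {A}; F in? no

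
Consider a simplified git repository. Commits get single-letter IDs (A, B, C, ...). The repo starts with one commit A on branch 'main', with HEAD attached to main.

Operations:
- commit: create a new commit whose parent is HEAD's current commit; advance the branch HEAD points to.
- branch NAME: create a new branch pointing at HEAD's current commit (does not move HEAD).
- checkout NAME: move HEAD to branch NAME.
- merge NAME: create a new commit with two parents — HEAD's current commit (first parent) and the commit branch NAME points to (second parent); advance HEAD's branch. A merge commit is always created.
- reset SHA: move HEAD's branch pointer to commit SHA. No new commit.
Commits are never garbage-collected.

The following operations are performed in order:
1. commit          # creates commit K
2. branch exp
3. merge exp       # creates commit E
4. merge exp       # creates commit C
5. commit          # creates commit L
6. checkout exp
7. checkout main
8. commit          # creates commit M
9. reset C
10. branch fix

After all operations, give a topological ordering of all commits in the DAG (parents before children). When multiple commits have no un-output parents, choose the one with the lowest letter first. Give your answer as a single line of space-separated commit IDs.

Answer: A K E C L M

Derivation:
After op 1 (commit): HEAD=main@K [main=K]
After op 2 (branch): HEAD=main@K [exp=K main=K]
After op 3 (merge): HEAD=main@E [exp=K main=E]
After op 4 (merge): HEAD=main@C [exp=K main=C]
After op 5 (commit): HEAD=main@L [exp=K main=L]
After op 6 (checkout): HEAD=exp@K [exp=K main=L]
After op 7 (checkout): HEAD=main@L [exp=K main=L]
After op 8 (commit): HEAD=main@M [exp=K main=M]
After op 9 (reset): HEAD=main@C [exp=K main=C]
After op 10 (branch): HEAD=main@C [exp=K fix=C main=C]
commit A: parents=[]
commit C: parents=['E', 'K']
commit E: parents=['K', 'K']
commit K: parents=['A']
commit L: parents=['C']
commit M: parents=['L']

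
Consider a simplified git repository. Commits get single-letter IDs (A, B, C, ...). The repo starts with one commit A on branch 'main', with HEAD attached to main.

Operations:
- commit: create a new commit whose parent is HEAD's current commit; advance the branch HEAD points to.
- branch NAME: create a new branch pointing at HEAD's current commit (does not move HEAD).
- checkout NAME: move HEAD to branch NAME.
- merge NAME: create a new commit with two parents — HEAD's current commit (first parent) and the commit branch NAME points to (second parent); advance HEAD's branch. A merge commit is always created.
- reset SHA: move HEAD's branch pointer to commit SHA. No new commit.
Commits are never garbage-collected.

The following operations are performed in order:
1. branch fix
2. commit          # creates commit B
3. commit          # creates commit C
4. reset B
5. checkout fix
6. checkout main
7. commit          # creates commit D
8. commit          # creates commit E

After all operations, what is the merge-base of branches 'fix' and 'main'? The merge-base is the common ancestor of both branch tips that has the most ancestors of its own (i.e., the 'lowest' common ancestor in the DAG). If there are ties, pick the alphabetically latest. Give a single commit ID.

Answer: A

Derivation:
After op 1 (branch): HEAD=main@A [fix=A main=A]
After op 2 (commit): HEAD=main@B [fix=A main=B]
After op 3 (commit): HEAD=main@C [fix=A main=C]
After op 4 (reset): HEAD=main@B [fix=A main=B]
After op 5 (checkout): HEAD=fix@A [fix=A main=B]
After op 6 (checkout): HEAD=main@B [fix=A main=B]
After op 7 (commit): HEAD=main@D [fix=A main=D]
After op 8 (commit): HEAD=main@E [fix=A main=E]
ancestors(fix=A): ['A']
ancestors(main=E): ['A', 'B', 'D', 'E']
common: ['A']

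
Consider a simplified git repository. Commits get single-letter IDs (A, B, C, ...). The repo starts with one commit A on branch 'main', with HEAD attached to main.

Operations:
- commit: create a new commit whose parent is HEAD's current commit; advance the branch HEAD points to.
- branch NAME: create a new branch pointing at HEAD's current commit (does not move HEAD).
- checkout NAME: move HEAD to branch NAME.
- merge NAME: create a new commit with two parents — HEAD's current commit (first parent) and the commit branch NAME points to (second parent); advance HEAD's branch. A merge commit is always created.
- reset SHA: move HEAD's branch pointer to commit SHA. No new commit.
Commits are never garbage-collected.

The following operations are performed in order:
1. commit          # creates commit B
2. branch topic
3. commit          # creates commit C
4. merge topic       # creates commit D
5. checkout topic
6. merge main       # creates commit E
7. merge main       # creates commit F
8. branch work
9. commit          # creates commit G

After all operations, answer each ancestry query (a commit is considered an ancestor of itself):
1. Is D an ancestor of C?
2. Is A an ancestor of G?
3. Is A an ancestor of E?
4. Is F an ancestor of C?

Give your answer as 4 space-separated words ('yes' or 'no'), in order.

After op 1 (commit): HEAD=main@B [main=B]
After op 2 (branch): HEAD=main@B [main=B topic=B]
After op 3 (commit): HEAD=main@C [main=C topic=B]
After op 4 (merge): HEAD=main@D [main=D topic=B]
After op 5 (checkout): HEAD=topic@B [main=D topic=B]
After op 6 (merge): HEAD=topic@E [main=D topic=E]
After op 7 (merge): HEAD=topic@F [main=D topic=F]
After op 8 (branch): HEAD=topic@F [main=D topic=F work=F]
After op 9 (commit): HEAD=topic@G [main=D topic=G work=F]
ancestors(C) = {A,B,C}; D in? no
ancestors(G) = {A,B,C,D,E,F,G}; A in? yes
ancestors(E) = {A,B,C,D,E}; A in? yes
ancestors(C) = {A,B,C}; F in? no

Answer: no yes yes no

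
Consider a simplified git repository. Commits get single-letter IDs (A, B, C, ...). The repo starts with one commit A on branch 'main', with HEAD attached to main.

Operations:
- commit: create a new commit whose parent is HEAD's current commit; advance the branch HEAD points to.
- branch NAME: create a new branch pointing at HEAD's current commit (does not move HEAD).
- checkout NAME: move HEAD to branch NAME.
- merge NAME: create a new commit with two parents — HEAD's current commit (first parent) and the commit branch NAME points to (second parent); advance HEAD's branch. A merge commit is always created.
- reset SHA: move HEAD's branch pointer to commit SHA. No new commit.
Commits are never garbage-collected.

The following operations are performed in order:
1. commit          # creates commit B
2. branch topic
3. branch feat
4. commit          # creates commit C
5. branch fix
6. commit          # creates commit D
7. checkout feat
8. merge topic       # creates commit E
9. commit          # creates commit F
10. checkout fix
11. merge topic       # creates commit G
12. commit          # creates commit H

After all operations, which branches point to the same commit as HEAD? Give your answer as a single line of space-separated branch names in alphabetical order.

After op 1 (commit): HEAD=main@B [main=B]
After op 2 (branch): HEAD=main@B [main=B topic=B]
After op 3 (branch): HEAD=main@B [feat=B main=B topic=B]
After op 4 (commit): HEAD=main@C [feat=B main=C topic=B]
After op 5 (branch): HEAD=main@C [feat=B fix=C main=C topic=B]
After op 6 (commit): HEAD=main@D [feat=B fix=C main=D topic=B]
After op 7 (checkout): HEAD=feat@B [feat=B fix=C main=D topic=B]
After op 8 (merge): HEAD=feat@E [feat=E fix=C main=D topic=B]
After op 9 (commit): HEAD=feat@F [feat=F fix=C main=D topic=B]
After op 10 (checkout): HEAD=fix@C [feat=F fix=C main=D topic=B]
After op 11 (merge): HEAD=fix@G [feat=F fix=G main=D topic=B]
After op 12 (commit): HEAD=fix@H [feat=F fix=H main=D topic=B]

Answer: fix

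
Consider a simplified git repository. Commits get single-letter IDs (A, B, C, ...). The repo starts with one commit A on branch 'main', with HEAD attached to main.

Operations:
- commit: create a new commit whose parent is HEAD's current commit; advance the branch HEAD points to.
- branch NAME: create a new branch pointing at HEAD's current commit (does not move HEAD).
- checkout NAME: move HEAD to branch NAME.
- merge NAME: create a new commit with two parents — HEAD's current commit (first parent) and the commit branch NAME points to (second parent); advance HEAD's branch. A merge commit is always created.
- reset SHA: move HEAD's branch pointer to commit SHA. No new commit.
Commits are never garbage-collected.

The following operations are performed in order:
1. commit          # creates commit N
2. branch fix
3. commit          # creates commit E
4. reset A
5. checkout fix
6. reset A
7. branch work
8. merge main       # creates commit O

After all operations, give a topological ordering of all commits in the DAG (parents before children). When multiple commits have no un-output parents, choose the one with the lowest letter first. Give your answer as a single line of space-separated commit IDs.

After op 1 (commit): HEAD=main@N [main=N]
After op 2 (branch): HEAD=main@N [fix=N main=N]
After op 3 (commit): HEAD=main@E [fix=N main=E]
After op 4 (reset): HEAD=main@A [fix=N main=A]
After op 5 (checkout): HEAD=fix@N [fix=N main=A]
After op 6 (reset): HEAD=fix@A [fix=A main=A]
After op 7 (branch): HEAD=fix@A [fix=A main=A work=A]
After op 8 (merge): HEAD=fix@O [fix=O main=A work=A]
commit A: parents=[]
commit E: parents=['N']
commit N: parents=['A']
commit O: parents=['A', 'A']

Answer: A N E O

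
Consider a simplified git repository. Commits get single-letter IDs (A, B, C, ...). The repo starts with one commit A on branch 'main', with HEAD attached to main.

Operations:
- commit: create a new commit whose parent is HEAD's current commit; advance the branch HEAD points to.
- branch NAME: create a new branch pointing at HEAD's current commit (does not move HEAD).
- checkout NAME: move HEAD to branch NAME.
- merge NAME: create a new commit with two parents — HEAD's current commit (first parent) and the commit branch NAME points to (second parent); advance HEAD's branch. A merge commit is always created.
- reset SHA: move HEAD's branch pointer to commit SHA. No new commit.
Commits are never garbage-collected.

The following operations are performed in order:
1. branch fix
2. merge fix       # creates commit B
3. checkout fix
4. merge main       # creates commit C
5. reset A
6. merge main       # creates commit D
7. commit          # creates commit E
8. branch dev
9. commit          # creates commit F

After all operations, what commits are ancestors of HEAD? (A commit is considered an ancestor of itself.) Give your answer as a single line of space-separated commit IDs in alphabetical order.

Answer: A B D E F

Derivation:
After op 1 (branch): HEAD=main@A [fix=A main=A]
After op 2 (merge): HEAD=main@B [fix=A main=B]
After op 3 (checkout): HEAD=fix@A [fix=A main=B]
After op 4 (merge): HEAD=fix@C [fix=C main=B]
After op 5 (reset): HEAD=fix@A [fix=A main=B]
After op 6 (merge): HEAD=fix@D [fix=D main=B]
After op 7 (commit): HEAD=fix@E [fix=E main=B]
After op 8 (branch): HEAD=fix@E [dev=E fix=E main=B]
After op 9 (commit): HEAD=fix@F [dev=E fix=F main=B]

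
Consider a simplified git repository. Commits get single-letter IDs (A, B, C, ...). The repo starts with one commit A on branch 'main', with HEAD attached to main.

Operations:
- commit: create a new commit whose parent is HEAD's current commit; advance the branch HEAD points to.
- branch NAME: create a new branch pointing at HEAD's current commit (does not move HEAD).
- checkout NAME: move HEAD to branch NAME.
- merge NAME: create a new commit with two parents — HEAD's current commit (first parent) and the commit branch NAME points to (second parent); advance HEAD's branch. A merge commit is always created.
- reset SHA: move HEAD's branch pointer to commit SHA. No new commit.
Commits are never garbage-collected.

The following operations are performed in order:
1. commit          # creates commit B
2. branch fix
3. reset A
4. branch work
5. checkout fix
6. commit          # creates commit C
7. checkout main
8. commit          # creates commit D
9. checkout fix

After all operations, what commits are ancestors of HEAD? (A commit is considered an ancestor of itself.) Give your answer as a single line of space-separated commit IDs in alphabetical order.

After op 1 (commit): HEAD=main@B [main=B]
After op 2 (branch): HEAD=main@B [fix=B main=B]
After op 3 (reset): HEAD=main@A [fix=B main=A]
After op 4 (branch): HEAD=main@A [fix=B main=A work=A]
After op 5 (checkout): HEAD=fix@B [fix=B main=A work=A]
After op 6 (commit): HEAD=fix@C [fix=C main=A work=A]
After op 7 (checkout): HEAD=main@A [fix=C main=A work=A]
After op 8 (commit): HEAD=main@D [fix=C main=D work=A]
After op 9 (checkout): HEAD=fix@C [fix=C main=D work=A]

Answer: A B C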